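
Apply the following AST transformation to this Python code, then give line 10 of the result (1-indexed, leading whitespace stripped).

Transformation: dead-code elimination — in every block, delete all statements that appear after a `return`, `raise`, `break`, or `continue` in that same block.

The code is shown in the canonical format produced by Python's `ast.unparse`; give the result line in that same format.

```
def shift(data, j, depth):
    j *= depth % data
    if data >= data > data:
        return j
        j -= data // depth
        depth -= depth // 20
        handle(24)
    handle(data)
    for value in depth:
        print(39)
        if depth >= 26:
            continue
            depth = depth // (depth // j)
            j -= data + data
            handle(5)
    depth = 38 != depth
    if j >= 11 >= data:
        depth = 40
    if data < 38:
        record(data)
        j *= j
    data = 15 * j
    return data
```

Transformed code:
def shift(data, j, depth):
    j *= depth % data
    if data >= data > data:
        return j
    handle(data)
    for value in depth:
        print(39)
        if depth >= 26:
            continue
    depth = 38 != depth
    if j >= 11 >= data:
        depth = 40
    if data < 38:
        record(data)
        j *= j
    data = 15 * j
    return data

depth = 38 != depth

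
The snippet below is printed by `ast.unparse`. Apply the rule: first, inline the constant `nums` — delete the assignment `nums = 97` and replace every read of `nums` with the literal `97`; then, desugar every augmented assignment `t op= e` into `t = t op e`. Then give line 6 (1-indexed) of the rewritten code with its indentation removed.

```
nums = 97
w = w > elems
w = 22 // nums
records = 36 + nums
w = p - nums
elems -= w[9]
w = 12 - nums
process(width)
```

Transformed code:
w = w > elems
w = 22 // 97
records = 36 + 97
w = p - 97
elems = elems - w[9]
w = 12 - 97
process(width)

w = 12 - 97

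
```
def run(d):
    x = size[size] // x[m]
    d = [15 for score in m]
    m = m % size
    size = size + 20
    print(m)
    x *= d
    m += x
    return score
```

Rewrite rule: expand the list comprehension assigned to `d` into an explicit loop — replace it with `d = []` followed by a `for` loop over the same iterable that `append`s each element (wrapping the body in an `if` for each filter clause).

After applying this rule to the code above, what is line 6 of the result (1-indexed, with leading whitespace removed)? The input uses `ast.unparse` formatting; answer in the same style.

Transformed code:
def run(d):
    x = size[size] // x[m]
    d = []
    for score in m:
        d.append(15)
    m = m % size
    size = size + 20
    print(m)
    x *= d
    m += x
    return score

m = m % size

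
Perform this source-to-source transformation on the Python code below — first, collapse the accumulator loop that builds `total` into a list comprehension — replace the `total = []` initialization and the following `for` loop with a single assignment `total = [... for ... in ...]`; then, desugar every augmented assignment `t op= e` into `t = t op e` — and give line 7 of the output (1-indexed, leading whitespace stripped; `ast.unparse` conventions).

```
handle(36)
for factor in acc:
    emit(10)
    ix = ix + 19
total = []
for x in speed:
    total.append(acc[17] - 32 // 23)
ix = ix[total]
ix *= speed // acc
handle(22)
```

ix = ix * (speed // acc)

Transformed code:
handle(36)
for factor in acc:
    emit(10)
    ix = ix + 19
total = [acc[17] - 32 // 23 for x in speed]
ix = ix[total]
ix = ix * (speed // acc)
handle(22)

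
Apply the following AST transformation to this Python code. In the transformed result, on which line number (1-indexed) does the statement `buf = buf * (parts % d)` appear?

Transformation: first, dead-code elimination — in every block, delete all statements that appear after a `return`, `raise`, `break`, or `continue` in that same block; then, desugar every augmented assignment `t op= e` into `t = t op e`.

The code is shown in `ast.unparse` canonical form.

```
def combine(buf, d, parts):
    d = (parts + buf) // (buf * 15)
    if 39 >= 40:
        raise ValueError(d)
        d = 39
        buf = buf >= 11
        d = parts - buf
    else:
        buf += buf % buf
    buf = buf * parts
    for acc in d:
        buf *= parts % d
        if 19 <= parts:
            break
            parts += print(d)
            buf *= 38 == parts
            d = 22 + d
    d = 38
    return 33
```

9

Transformed code:
def combine(buf, d, parts):
    d = (parts + buf) // (buf * 15)
    if 39 >= 40:
        raise ValueError(d)
    else:
        buf = buf + buf % buf
    buf = buf * parts
    for acc in d:
        buf = buf * (parts % d)
        if 19 <= parts:
            break
    d = 38
    return 33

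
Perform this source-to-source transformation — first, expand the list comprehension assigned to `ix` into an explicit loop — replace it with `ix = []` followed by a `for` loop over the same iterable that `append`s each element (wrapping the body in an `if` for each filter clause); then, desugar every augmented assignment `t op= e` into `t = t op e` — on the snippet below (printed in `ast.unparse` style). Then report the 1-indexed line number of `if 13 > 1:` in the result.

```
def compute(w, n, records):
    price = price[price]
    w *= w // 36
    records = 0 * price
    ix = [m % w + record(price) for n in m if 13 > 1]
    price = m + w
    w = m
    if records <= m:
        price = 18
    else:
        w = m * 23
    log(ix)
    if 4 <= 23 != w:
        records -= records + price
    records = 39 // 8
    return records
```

Transformed code:
def compute(w, n, records):
    price = price[price]
    w = w * (w // 36)
    records = 0 * price
    ix = []
    for n in m:
        if 13 > 1:
            ix.append(m % w + record(price))
    price = m + w
    w = m
    if records <= m:
        price = 18
    else:
        w = m * 23
    log(ix)
    if 4 <= 23 != w:
        records = records - (records + price)
    records = 39 // 8
    return records

7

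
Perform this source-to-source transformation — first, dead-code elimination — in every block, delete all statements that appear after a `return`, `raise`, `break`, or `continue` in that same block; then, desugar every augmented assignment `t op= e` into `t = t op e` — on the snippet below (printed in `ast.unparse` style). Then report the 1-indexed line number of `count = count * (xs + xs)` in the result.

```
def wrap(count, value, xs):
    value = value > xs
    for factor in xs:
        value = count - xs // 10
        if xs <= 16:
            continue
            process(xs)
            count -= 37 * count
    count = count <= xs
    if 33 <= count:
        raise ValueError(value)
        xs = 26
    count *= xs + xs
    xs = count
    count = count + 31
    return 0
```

10

Transformed code:
def wrap(count, value, xs):
    value = value > xs
    for factor in xs:
        value = count - xs // 10
        if xs <= 16:
            continue
    count = count <= xs
    if 33 <= count:
        raise ValueError(value)
    count = count * (xs + xs)
    xs = count
    count = count + 31
    return 0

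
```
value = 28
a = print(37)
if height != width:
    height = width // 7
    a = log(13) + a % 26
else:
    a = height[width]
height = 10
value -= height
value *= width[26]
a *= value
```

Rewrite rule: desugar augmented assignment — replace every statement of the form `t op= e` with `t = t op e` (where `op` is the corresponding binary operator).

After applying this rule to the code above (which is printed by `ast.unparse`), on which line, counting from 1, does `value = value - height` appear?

Transformed code:
value = 28
a = print(37)
if height != width:
    height = width // 7
    a = log(13) + a % 26
else:
    a = height[width]
height = 10
value = value - height
value = value * width[26]
a = a * value

9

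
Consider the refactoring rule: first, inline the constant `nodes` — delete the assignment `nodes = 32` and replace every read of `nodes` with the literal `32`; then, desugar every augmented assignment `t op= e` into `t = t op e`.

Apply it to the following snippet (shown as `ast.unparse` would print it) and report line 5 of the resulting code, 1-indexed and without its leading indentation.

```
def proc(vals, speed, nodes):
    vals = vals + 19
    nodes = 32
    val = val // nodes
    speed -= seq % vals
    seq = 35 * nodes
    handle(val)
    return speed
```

Transformed code:
def proc(vals, speed, nodes):
    vals = vals + 19
    val = val // 32
    speed = speed - seq % vals
    seq = 35 * 32
    handle(val)
    return speed

seq = 35 * 32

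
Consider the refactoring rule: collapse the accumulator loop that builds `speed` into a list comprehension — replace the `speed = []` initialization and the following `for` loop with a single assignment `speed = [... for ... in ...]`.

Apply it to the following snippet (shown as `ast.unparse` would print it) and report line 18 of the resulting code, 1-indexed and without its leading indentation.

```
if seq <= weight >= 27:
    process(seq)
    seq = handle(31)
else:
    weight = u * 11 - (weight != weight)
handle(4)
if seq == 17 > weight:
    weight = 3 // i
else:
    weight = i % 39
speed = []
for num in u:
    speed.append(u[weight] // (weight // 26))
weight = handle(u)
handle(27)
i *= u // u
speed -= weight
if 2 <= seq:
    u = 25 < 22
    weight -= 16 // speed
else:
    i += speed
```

weight -= 16 // speed

Transformed code:
if seq <= weight >= 27:
    process(seq)
    seq = handle(31)
else:
    weight = u * 11 - (weight != weight)
handle(4)
if seq == 17 > weight:
    weight = 3 // i
else:
    weight = i % 39
speed = [u[weight] // (weight // 26) for num in u]
weight = handle(u)
handle(27)
i *= u // u
speed -= weight
if 2 <= seq:
    u = 25 < 22
    weight -= 16 // speed
else:
    i += speed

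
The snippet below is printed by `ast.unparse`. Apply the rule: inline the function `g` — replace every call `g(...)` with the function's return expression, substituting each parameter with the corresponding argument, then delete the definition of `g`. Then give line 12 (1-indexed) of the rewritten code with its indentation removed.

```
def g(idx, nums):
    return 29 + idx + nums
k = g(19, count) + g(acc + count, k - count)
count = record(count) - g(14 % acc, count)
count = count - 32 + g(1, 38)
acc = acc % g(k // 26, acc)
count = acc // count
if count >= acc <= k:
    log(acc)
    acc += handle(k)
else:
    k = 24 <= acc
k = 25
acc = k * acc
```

acc = k * acc

Transformed code:
k = 29 + 19 + count + (29 + (acc + count) + (k - count))
count = record(count) - (29 + 14 % acc + count)
count = count - 32 + (29 + 1 + 38)
acc = acc % (29 + k // 26 + acc)
count = acc // count
if count >= acc <= k:
    log(acc)
    acc += handle(k)
else:
    k = 24 <= acc
k = 25
acc = k * acc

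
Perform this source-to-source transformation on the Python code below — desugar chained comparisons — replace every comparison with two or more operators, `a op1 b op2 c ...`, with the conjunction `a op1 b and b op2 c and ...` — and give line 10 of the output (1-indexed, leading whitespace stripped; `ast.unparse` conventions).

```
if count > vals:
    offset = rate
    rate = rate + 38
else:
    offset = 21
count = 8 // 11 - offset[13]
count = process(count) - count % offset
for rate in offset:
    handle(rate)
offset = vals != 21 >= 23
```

offset = vals != 21 and 21 >= 23

Transformed code:
if count > vals:
    offset = rate
    rate = rate + 38
else:
    offset = 21
count = 8 // 11 - offset[13]
count = process(count) - count % offset
for rate in offset:
    handle(rate)
offset = vals != 21 and 21 >= 23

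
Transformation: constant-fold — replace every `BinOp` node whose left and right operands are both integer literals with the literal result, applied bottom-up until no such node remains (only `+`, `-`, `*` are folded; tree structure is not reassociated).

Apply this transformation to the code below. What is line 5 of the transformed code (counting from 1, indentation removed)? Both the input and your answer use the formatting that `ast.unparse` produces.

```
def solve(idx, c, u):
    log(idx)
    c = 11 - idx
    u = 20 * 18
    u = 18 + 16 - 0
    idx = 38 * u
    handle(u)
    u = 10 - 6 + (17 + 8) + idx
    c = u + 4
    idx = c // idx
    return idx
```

Transformed code:
def solve(idx, c, u):
    log(idx)
    c = 11 - idx
    u = 360
    u = 34
    idx = 38 * u
    handle(u)
    u = 29 + idx
    c = u + 4
    idx = c // idx
    return idx

u = 34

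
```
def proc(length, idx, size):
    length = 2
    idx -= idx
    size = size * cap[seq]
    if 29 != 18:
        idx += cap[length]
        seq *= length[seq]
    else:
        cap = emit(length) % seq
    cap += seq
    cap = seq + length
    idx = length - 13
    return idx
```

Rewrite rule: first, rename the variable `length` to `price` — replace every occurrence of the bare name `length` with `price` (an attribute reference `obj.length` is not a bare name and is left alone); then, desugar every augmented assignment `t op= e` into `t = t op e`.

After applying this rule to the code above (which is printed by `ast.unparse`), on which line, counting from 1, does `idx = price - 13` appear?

12

Transformed code:
def proc(price, idx, size):
    price = 2
    idx = idx - idx
    size = size * cap[seq]
    if 29 != 18:
        idx = idx + cap[price]
        seq = seq * price[seq]
    else:
        cap = emit(price) % seq
    cap = cap + seq
    cap = seq + price
    idx = price - 13
    return idx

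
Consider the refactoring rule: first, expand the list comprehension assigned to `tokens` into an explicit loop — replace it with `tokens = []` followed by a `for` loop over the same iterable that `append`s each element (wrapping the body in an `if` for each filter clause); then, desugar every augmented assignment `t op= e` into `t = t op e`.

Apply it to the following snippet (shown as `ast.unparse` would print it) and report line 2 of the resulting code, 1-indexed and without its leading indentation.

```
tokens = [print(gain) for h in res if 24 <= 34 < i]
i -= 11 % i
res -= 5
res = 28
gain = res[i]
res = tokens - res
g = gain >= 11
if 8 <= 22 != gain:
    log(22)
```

for h in res:

Transformed code:
tokens = []
for h in res:
    if 24 <= 34 < i:
        tokens.append(print(gain))
i = i - 11 % i
res = res - 5
res = 28
gain = res[i]
res = tokens - res
g = gain >= 11
if 8 <= 22 != gain:
    log(22)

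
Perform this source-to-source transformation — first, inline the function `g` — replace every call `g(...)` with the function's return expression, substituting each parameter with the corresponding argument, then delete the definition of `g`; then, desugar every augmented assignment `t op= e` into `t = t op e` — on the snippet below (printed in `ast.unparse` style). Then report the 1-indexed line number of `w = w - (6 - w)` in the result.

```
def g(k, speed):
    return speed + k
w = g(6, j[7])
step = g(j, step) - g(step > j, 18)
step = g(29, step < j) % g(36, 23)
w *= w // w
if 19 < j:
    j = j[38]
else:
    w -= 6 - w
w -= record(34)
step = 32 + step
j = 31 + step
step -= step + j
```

8

Transformed code:
w = j[7] + 6
step = step + j - (18 + (step > j))
step = ((step < j) + 29) % (23 + 36)
w = w * (w // w)
if 19 < j:
    j = j[38]
else:
    w = w - (6 - w)
w = w - record(34)
step = 32 + step
j = 31 + step
step = step - (step + j)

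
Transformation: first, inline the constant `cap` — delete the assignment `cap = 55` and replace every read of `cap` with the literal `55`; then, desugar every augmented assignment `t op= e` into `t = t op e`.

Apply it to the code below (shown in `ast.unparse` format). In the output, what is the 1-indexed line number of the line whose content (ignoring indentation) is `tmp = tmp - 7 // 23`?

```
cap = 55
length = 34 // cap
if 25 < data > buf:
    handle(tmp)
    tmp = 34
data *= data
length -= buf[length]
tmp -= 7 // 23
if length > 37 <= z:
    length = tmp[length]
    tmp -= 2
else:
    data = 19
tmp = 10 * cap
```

Transformed code:
length = 34 // 55
if 25 < data > buf:
    handle(tmp)
    tmp = 34
data = data * data
length = length - buf[length]
tmp = tmp - 7 // 23
if length > 37 <= z:
    length = tmp[length]
    tmp = tmp - 2
else:
    data = 19
tmp = 10 * 55

7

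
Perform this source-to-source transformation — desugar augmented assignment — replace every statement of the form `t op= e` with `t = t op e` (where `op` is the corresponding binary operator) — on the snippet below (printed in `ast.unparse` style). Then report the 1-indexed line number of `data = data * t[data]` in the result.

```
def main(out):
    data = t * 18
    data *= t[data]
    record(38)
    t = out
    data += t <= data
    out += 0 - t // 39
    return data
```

3

Transformed code:
def main(out):
    data = t * 18
    data = data * t[data]
    record(38)
    t = out
    data = data + (t <= data)
    out = out + (0 - t // 39)
    return data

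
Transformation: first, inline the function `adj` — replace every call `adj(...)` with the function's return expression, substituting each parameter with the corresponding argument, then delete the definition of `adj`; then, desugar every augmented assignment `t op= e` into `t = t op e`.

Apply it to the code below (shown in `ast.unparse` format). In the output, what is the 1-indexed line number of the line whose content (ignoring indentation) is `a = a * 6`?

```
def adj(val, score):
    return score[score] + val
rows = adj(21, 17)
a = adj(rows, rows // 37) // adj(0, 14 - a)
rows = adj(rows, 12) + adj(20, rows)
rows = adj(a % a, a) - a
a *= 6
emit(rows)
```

5

Transformed code:
rows = 17[17] + 21
a = ((rows // 37)[rows // 37] + rows) // ((14 - a)[14 - a] + 0)
rows = 12[12] + rows + (rows[rows] + 20)
rows = a[a] + a % a - a
a = a * 6
emit(rows)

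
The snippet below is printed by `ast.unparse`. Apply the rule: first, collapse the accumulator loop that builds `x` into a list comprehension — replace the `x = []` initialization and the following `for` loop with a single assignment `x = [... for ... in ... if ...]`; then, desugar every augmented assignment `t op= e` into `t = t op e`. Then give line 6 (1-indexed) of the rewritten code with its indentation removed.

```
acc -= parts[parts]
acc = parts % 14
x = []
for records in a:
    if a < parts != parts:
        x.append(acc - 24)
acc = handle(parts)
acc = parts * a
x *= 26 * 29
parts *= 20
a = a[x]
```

x = x * (26 * 29)

Transformed code:
acc = acc - parts[parts]
acc = parts % 14
x = [acc - 24 for records in a if a < parts != parts]
acc = handle(parts)
acc = parts * a
x = x * (26 * 29)
parts = parts * 20
a = a[x]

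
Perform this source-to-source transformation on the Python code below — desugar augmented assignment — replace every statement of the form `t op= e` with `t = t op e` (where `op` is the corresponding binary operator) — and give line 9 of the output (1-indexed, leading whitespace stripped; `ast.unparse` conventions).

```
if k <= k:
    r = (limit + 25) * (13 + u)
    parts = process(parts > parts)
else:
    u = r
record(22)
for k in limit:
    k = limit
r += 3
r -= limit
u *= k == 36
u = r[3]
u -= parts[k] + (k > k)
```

Transformed code:
if k <= k:
    r = (limit + 25) * (13 + u)
    parts = process(parts > parts)
else:
    u = r
record(22)
for k in limit:
    k = limit
r = r + 3
r = r - limit
u = u * (k == 36)
u = r[3]
u = u - (parts[k] + (k > k))

r = r + 3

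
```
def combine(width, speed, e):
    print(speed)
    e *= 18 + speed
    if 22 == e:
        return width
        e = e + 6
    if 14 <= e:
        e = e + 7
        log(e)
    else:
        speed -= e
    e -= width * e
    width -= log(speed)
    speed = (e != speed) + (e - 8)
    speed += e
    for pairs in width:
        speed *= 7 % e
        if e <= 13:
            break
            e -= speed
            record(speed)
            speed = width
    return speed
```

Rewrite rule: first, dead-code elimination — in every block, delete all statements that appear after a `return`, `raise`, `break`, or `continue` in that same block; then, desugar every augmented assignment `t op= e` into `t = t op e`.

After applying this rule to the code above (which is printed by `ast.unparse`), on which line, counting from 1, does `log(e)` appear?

8

Transformed code:
def combine(width, speed, e):
    print(speed)
    e = e * (18 + speed)
    if 22 == e:
        return width
    if 14 <= e:
        e = e + 7
        log(e)
    else:
        speed = speed - e
    e = e - width * e
    width = width - log(speed)
    speed = (e != speed) + (e - 8)
    speed = speed + e
    for pairs in width:
        speed = speed * (7 % e)
        if e <= 13:
            break
    return speed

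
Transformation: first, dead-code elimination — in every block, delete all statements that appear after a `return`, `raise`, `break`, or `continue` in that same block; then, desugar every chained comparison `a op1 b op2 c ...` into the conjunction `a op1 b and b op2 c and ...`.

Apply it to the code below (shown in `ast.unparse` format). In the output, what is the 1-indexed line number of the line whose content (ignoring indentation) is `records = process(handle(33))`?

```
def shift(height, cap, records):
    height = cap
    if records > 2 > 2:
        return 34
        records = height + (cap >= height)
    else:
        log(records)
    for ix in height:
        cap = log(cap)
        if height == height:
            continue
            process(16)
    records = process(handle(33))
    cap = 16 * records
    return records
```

Transformed code:
def shift(height, cap, records):
    height = cap
    if records > 2 and 2 > 2:
        return 34
    else:
        log(records)
    for ix in height:
        cap = log(cap)
        if height == height:
            continue
    records = process(handle(33))
    cap = 16 * records
    return records

11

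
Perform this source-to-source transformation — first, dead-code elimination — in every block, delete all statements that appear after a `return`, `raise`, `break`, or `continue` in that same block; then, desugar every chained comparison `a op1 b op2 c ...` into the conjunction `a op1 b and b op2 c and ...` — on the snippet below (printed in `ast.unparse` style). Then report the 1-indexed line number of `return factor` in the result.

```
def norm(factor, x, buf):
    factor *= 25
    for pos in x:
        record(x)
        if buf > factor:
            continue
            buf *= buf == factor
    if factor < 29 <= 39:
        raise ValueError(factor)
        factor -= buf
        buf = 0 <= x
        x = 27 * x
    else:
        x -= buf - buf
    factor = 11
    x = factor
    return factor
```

13

Transformed code:
def norm(factor, x, buf):
    factor *= 25
    for pos in x:
        record(x)
        if buf > factor:
            continue
    if factor < 29 and 29 <= 39:
        raise ValueError(factor)
    else:
        x -= buf - buf
    factor = 11
    x = factor
    return factor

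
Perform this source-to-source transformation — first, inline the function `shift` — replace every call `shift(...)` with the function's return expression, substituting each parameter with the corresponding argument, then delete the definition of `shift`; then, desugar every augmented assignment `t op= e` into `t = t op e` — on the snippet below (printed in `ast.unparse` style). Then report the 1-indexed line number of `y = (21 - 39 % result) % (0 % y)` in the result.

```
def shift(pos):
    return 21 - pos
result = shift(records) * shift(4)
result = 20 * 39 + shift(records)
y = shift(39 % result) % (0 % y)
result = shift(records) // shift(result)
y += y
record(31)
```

3

Transformed code:
result = (21 - records) * (21 - 4)
result = 20 * 39 + (21 - records)
y = (21 - 39 % result) % (0 % y)
result = (21 - records) // (21 - result)
y = y + y
record(31)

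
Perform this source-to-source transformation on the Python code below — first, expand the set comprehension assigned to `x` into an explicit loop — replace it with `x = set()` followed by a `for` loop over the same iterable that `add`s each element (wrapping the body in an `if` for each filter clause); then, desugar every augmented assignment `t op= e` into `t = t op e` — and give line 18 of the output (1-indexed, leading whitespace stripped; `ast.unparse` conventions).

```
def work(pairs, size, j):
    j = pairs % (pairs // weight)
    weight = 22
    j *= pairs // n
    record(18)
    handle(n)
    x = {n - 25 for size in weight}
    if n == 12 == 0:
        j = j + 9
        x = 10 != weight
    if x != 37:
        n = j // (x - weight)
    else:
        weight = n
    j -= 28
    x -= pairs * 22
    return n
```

Transformed code:
def work(pairs, size, j):
    j = pairs % (pairs // weight)
    weight = 22
    j = j * (pairs // n)
    record(18)
    handle(n)
    x = set()
    for size in weight:
        x.add(n - 25)
    if n == 12 == 0:
        j = j + 9
        x = 10 != weight
    if x != 37:
        n = j // (x - weight)
    else:
        weight = n
    j = j - 28
    x = x - pairs * 22
    return n

x = x - pairs * 22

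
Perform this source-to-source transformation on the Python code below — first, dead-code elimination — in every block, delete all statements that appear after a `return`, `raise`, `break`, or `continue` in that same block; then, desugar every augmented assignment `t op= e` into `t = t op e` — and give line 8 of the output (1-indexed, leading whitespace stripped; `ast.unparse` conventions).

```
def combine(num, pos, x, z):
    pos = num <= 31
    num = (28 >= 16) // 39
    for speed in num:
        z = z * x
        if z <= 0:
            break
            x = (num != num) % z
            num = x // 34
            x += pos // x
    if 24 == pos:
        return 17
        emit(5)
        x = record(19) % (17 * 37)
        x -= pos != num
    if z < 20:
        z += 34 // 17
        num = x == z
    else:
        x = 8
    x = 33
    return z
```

Transformed code:
def combine(num, pos, x, z):
    pos = num <= 31
    num = (28 >= 16) // 39
    for speed in num:
        z = z * x
        if z <= 0:
            break
    if 24 == pos:
        return 17
    if z < 20:
        z = z + 34 // 17
        num = x == z
    else:
        x = 8
    x = 33
    return z

if 24 == pos:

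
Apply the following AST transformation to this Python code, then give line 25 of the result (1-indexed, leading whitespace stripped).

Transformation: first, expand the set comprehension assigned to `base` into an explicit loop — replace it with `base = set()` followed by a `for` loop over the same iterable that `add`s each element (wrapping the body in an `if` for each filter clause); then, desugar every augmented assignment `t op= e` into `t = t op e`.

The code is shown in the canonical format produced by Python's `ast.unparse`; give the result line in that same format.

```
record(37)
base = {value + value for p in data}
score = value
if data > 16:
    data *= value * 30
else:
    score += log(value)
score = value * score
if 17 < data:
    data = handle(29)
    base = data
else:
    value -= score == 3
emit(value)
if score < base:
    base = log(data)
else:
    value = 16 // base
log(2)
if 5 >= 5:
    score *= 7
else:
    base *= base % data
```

Transformed code:
record(37)
base = set()
for p in data:
    base.add(value + value)
score = value
if data > 16:
    data = data * (value * 30)
else:
    score = score + log(value)
score = value * score
if 17 < data:
    data = handle(29)
    base = data
else:
    value = value - (score == 3)
emit(value)
if score < base:
    base = log(data)
else:
    value = 16 // base
log(2)
if 5 >= 5:
    score = score * 7
else:
    base = base * (base % data)

base = base * (base % data)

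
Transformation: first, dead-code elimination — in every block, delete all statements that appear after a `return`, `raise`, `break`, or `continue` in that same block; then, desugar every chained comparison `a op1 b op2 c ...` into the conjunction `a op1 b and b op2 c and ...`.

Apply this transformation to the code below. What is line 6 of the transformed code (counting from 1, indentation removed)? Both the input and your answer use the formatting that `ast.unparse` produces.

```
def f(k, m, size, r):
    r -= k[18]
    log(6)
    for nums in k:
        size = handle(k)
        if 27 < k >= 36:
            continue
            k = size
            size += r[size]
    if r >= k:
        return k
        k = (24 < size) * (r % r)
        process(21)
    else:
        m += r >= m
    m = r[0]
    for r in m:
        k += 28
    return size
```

if 27 < k and k >= 36:

Transformed code:
def f(k, m, size, r):
    r -= k[18]
    log(6)
    for nums in k:
        size = handle(k)
        if 27 < k and k >= 36:
            continue
    if r >= k:
        return k
    else:
        m += r >= m
    m = r[0]
    for r in m:
        k += 28
    return size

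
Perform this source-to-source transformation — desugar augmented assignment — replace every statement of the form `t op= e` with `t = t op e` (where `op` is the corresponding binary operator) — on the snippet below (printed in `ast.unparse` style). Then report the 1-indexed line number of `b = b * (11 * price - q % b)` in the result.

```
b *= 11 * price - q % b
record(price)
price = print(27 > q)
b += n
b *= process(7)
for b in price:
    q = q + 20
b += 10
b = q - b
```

Transformed code:
b = b * (11 * price - q % b)
record(price)
price = print(27 > q)
b = b + n
b = b * process(7)
for b in price:
    q = q + 20
b = b + 10
b = q - b

1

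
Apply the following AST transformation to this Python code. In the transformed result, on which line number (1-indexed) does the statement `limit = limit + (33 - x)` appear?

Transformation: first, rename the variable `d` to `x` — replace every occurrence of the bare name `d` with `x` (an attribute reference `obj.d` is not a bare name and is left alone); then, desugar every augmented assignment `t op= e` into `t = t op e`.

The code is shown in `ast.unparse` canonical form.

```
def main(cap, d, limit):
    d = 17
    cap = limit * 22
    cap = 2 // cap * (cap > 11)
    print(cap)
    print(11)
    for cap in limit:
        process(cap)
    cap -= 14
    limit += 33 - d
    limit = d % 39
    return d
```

10

Transformed code:
def main(cap, x, limit):
    x = 17
    cap = limit * 22
    cap = 2 // cap * (cap > 11)
    print(cap)
    print(11)
    for cap in limit:
        process(cap)
    cap = cap - 14
    limit = limit + (33 - x)
    limit = x % 39
    return x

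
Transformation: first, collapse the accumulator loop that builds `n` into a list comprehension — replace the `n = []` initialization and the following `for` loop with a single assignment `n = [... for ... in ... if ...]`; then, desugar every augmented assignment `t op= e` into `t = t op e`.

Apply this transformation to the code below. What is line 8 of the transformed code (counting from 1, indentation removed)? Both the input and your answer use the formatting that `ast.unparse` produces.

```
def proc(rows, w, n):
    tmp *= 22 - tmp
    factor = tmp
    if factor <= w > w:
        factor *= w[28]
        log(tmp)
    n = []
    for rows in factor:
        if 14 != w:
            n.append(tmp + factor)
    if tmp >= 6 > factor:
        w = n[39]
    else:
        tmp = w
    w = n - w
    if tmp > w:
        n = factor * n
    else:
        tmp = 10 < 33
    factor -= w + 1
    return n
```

Transformed code:
def proc(rows, w, n):
    tmp = tmp * (22 - tmp)
    factor = tmp
    if factor <= w > w:
        factor = factor * w[28]
        log(tmp)
    n = [tmp + factor for rows in factor if 14 != w]
    if tmp >= 6 > factor:
        w = n[39]
    else:
        tmp = w
    w = n - w
    if tmp > w:
        n = factor * n
    else:
        tmp = 10 < 33
    factor = factor - (w + 1)
    return n

if tmp >= 6 > factor:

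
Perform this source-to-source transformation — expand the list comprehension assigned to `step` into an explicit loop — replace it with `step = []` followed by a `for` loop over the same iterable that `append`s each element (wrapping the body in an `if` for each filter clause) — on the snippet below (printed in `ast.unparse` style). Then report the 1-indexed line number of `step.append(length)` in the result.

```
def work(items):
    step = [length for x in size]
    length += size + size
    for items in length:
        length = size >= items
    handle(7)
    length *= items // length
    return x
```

Transformed code:
def work(items):
    step = []
    for x in size:
        step.append(length)
    length += size + size
    for items in length:
        length = size >= items
    handle(7)
    length *= items // length
    return x

4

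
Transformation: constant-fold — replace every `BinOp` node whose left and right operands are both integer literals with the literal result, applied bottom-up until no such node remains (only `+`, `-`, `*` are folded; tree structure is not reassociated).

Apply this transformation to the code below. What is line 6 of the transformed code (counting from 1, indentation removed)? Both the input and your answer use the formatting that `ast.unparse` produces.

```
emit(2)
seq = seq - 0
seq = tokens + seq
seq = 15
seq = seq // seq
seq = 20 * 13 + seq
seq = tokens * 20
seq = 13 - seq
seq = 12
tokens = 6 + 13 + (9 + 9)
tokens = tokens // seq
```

seq = 260 + seq

Transformed code:
emit(2)
seq = seq - 0
seq = tokens + seq
seq = 15
seq = seq // seq
seq = 260 + seq
seq = tokens * 20
seq = 13 - seq
seq = 12
tokens = 37
tokens = tokens // seq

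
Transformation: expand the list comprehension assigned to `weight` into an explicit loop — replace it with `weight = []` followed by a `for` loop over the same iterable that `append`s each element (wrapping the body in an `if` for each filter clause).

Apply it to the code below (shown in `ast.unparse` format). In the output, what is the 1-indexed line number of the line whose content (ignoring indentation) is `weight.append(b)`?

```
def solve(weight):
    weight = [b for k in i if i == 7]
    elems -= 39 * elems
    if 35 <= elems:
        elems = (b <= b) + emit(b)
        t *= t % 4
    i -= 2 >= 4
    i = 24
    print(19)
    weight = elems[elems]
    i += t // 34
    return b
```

5

Transformed code:
def solve(weight):
    weight = []
    for k in i:
        if i == 7:
            weight.append(b)
    elems -= 39 * elems
    if 35 <= elems:
        elems = (b <= b) + emit(b)
        t *= t % 4
    i -= 2 >= 4
    i = 24
    print(19)
    weight = elems[elems]
    i += t // 34
    return b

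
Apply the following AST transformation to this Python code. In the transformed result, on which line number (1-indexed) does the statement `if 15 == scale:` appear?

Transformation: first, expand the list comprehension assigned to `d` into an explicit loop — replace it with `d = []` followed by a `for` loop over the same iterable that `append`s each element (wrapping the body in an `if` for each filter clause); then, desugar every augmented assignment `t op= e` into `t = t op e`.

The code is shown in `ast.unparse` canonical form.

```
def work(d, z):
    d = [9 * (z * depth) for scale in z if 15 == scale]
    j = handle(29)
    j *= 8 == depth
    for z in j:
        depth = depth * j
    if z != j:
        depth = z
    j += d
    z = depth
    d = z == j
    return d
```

Transformed code:
def work(d, z):
    d = []
    for scale in z:
        if 15 == scale:
            d.append(9 * (z * depth))
    j = handle(29)
    j = j * (8 == depth)
    for z in j:
        depth = depth * j
    if z != j:
        depth = z
    j = j + d
    z = depth
    d = z == j
    return d

4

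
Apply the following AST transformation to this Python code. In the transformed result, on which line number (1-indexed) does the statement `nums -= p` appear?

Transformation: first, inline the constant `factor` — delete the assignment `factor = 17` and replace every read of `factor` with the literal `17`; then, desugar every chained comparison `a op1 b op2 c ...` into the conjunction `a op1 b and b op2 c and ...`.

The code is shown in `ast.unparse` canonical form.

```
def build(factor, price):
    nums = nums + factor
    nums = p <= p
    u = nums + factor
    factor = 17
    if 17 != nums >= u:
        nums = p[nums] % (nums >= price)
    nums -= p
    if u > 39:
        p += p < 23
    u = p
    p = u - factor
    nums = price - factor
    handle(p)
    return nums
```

Transformed code:
def build(factor, price):
    nums = nums + 17
    nums = p <= p
    u = nums + 17
    if 17 != nums and nums >= u:
        nums = p[nums] % (nums >= price)
    nums -= p
    if u > 39:
        p += p < 23
    u = p
    p = u - 17
    nums = price - 17
    handle(p)
    return nums

7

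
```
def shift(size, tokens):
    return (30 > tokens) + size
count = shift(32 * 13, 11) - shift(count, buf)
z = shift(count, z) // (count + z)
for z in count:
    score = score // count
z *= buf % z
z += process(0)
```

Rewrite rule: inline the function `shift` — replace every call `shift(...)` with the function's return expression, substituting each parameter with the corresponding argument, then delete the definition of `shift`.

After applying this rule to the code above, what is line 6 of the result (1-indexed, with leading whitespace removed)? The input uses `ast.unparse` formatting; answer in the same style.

Transformed code:
count = (30 > 11) + 32 * 13 - ((30 > buf) + count)
z = ((30 > z) + count) // (count + z)
for z in count:
    score = score // count
z *= buf % z
z += process(0)

z += process(0)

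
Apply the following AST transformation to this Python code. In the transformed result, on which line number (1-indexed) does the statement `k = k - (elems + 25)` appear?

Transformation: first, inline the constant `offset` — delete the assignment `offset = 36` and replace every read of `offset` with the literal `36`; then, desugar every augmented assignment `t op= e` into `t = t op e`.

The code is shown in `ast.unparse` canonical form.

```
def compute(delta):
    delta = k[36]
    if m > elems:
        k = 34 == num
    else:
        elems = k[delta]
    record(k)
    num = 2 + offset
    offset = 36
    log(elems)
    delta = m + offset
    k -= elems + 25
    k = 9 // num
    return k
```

Transformed code:
def compute(delta):
    delta = k[36]
    if m > elems:
        k = 34 == num
    else:
        elems = k[delta]
    record(k)
    num = 2 + 36
    log(elems)
    delta = m + 36
    k = k - (elems + 25)
    k = 9 // num
    return k

11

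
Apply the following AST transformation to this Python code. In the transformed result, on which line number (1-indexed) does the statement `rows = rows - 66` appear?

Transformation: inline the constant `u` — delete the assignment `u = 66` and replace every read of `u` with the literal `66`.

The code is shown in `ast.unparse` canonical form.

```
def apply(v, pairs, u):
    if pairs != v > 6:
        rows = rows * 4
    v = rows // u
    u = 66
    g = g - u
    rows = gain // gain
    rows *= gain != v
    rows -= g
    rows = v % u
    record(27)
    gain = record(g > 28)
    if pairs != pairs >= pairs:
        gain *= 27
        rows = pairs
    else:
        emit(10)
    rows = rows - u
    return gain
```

17

Transformed code:
def apply(v, pairs, u):
    if pairs != v > 6:
        rows = rows * 4
    v = rows // 66
    g = g - 66
    rows = gain // gain
    rows *= gain != v
    rows -= g
    rows = v % 66
    record(27)
    gain = record(g > 28)
    if pairs != pairs >= pairs:
        gain *= 27
        rows = pairs
    else:
        emit(10)
    rows = rows - 66
    return gain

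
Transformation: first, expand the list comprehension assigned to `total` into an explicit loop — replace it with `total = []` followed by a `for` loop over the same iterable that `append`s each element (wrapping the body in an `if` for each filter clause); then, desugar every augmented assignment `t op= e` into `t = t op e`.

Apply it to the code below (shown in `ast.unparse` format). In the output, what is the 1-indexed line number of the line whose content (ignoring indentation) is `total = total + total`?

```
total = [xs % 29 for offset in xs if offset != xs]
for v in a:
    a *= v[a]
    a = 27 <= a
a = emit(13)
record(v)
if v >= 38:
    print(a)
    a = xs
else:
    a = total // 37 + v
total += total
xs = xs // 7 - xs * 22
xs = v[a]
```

15

Transformed code:
total = []
for offset in xs:
    if offset != xs:
        total.append(xs % 29)
for v in a:
    a = a * v[a]
    a = 27 <= a
a = emit(13)
record(v)
if v >= 38:
    print(a)
    a = xs
else:
    a = total // 37 + v
total = total + total
xs = xs // 7 - xs * 22
xs = v[a]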